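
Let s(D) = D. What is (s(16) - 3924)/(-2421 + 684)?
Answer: 3908/1737 ≈ 2.2499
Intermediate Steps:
(s(16) - 3924)/(-2421 + 684) = (16 - 3924)/(-2421 + 684) = -3908/(-1737) = -3908*(-1/1737) = 3908/1737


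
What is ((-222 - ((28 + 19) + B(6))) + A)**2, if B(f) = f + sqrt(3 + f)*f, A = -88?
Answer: 145161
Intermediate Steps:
B(f) = f + f*sqrt(3 + f)
((-222 - ((28 + 19) + B(6))) + A)**2 = ((-222 - ((28 + 19) + 6*(1 + sqrt(3 + 6)))) - 88)**2 = ((-222 - (47 + 6*(1 + sqrt(9)))) - 88)**2 = ((-222 - (47 + 6*(1 + 3))) - 88)**2 = ((-222 - (47 + 6*4)) - 88)**2 = ((-222 - (47 + 24)) - 88)**2 = ((-222 - 1*71) - 88)**2 = ((-222 - 71) - 88)**2 = (-293 - 88)**2 = (-381)**2 = 145161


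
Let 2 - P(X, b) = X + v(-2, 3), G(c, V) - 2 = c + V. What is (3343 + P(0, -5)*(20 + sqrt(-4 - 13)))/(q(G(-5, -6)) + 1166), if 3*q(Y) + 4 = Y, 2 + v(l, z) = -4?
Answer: 10509/3485 + 24*I*sqrt(17)/3485 ≈ 3.0155 + 0.028394*I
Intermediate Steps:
v(l, z) = -6 (v(l, z) = -2 - 4 = -6)
G(c, V) = 2 + V + c (G(c, V) = 2 + (c + V) = 2 + (V + c) = 2 + V + c)
q(Y) = -4/3 + Y/3
P(X, b) = 8 - X (P(X, b) = 2 - (X - 6) = 2 - (-6 + X) = 2 + (6 - X) = 8 - X)
(3343 + P(0, -5)*(20 + sqrt(-4 - 13)))/(q(G(-5, -6)) + 1166) = (3343 + (8 - 1*0)*(20 + sqrt(-4 - 13)))/((-4/3 + (2 - 6 - 5)/3) + 1166) = (3343 + (8 + 0)*(20 + sqrt(-17)))/((-4/3 + (1/3)*(-9)) + 1166) = (3343 + 8*(20 + I*sqrt(17)))/((-4/3 - 3) + 1166) = (3343 + (160 + 8*I*sqrt(17)))/(-13/3 + 1166) = (3503 + 8*I*sqrt(17))/(3485/3) = (3503 + 8*I*sqrt(17))*(3/3485) = 10509/3485 + 24*I*sqrt(17)/3485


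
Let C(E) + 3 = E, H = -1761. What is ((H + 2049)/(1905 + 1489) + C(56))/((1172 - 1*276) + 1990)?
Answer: 90085/4897542 ≈ 0.018394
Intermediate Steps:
C(E) = -3 + E
((H + 2049)/(1905 + 1489) + C(56))/((1172 - 1*276) + 1990) = ((-1761 + 2049)/(1905 + 1489) + (-3 + 56))/((1172 - 1*276) + 1990) = (288/3394 + 53)/((1172 - 276) + 1990) = (288*(1/3394) + 53)/(896 + 1990) = (144/1697 + 53)/2886 = (90085/1697)*(1/2886) = 90085/4897542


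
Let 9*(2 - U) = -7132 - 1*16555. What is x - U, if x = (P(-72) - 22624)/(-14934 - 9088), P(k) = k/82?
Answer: -11669376665/4432059 ≈ -2632.9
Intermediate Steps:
P(k) = k/82 (P(k) = k*(1/82) = k/82)
U = 23705/9 (U = 2 - (-7132 - 1*16555)/9 = 2 - (-7132 - 16555)/9 = 2 - ⅑*(-23687) = 2 + 23687/9 = 23705/9 ≈ 2633.9)
x = 463810/492451 (x = ((1/82)*(-72) - 22624)/(-14934 - 9088) = (-36/41 - 22624)/(-24022) = -927620/41*(-1/24022) = 463810/492451 ≈ 0.94184)
x - U = 463810/492451 - 1*23705/9 = 463810/492451 - 23705/9 = -11669376665/4432059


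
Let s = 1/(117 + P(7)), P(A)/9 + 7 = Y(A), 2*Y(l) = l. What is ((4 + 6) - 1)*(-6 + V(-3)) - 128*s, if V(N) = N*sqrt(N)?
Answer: -9490/171 - 27*I*sqrt(3) ≈ -55.497 - 46.765*I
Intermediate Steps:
Y(l) = l/2
V(N) = N**(3/2)
P(A) = -63 + 9*A/2 (P(A) = -63 + 9*(A/2) = -63 + 9*A/2)
s = 2/171 (s = 1/(117 + (-63 + (9/2)*7)) = 1/(117 + (-63 + 63/2)) = 1/(117 - 63/2) = 1/(171/2) = 2/171 ≈ 0.011696)
((4 + 6) - 1)*(-6 + V(-3)) - 128*s = ((4 + 6) - 1)*(-6 + (-3)**(3/2)) - 128*2/171 = (10 - 1)*(-6 - 3*I*sqrt(3)) - 256/171 = 9*(-6 - 3*I*sqrt(3)) - 256/171 = (-54 - 27*I*sqrt(3)) - 256/171 = -9490/171 - 27*I*sqrt(3)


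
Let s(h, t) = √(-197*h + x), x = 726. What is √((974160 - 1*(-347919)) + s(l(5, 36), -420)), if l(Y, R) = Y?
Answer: √(1322079 + I*√259) ≈ 1149.8 + 0.007*I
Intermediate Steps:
s(h, t) = √(726 - 197*h) (s(h, t) = √(-197*h + 726) = √(726 - 197*h))
√((974160 - 1*(-347919)) + s(l(5, 36), -420)) = √((974160 - 1*(-347919)) + √(726 - 197*5)) = √((974160 + 347919) + √(726 - 985)) = √(1322079 + √(-259)) = √(1322079 + I*√259)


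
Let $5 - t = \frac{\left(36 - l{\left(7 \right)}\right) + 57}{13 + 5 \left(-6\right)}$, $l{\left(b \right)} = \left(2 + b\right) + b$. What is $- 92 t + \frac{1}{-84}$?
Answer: $- \frac{1251953}{1428} \approx -876.72$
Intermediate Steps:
$l{\left(b \right)} = 2 + 2 b$
$t = \frac{162}{17}$ ($t = 5 - \frac{\left(36 - \left(2 + 2 \cdot 7\right)\right) + 57}{13 + 5 \left(-6\right)} = 5 - \frac{\left(36 - \left(2 + 14\right)\right) + 57}{13 - 30} = 5 - \frac{\left(36 - 16\right) + 57}{-17} = 5 - \left(\left(36 - 16\right) + 57\right) \left(- \frac{1}{17}\right) = 5 - \left(20 + 57\right) \left(- \frac{1}{17}\right) = 5 - 77 \left(- \frac{1}{17}\right) = 5 - - \frac{77}{17} = 5 + \frac{77}{17} = \frac{162}{17} \approx 9.5294$)
$- 92 t + \frac{1}{-84} = \left(-92\right) \frac{162}{17} + \frac{1}{-84} = - \frac{14904}{17} - \frac{1}{84} = - \frac{1251953}{1428}$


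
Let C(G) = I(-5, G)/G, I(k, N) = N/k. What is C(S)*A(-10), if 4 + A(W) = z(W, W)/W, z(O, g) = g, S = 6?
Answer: ⅗ ≈ 0.60000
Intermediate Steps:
A(W) = -3 (A(W) = -4 + W/W = -4 + 1 = -3)
C(G) = -⅕ (C(G) = (G/(-5))/G = (G*(-⅕))/G = (-G/5)/G = -⅕)
C(S)*A(-10) = -⅕*(-3) = ⅗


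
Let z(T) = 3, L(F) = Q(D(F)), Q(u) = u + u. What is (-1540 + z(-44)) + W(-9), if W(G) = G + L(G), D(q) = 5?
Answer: -1536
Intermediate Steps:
Q(u) = 2*u
L(F) = 10 (L(F) = 2*5 = 10)
W(G) = 10 + G (W(G) = G + 10 = 10 + G)
(-1540 + z(-44)) + W(-9) = (-1540 + 3) + (10 - 9) = -1537 + 1 = -1536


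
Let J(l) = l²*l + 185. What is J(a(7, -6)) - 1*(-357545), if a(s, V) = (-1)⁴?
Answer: 357731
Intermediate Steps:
a(s, V) = 1
J(l) = 185 + l³ (J(l) = l³ + 185 = 185 + l³)
J(a(7, -6)) - 1*(-357545) = (185 + 1³) - 1*(-357545) = (185 + 1) + 357545 = 186 + 357545 = 357731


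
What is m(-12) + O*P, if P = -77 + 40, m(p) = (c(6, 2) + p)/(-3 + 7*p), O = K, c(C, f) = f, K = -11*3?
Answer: 106237/87 ≈ 1221.1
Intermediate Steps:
K = -33
O = -33
m(p) = (2 + p)/(-3 + 7*p)
P = -37
m(-12) + O*P = (2 - 12)/(-3 + 7*(-12)) - 33*(-37) = -10/(-3 - 84) + 1221 = -10/(-87) + 1221 = -1/87*(-10) + 1221 = 10/87 + 1221 = 106237/87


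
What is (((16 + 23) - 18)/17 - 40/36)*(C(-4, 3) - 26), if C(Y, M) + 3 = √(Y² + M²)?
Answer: -152/51 ≈ -2.9804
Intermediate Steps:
C(Y, M) = -3 + √(M² + Y²) (C(Y, M) = -3 + √(Y² + M²) = -3 + √(M² + Y²))
(((16 + 23) - 18)/17 - 40/36)*(C(-4, 3) - 26) = (((16 + 23) - 18)/17 - 40/36)*((-3 + √(3² + (-4)²)) - 26) = ((39 - 18)*(1/17) - 40*1/36)*((-3 + √(9 + 16)) - 26) = (21*(1/17) - 10/9)*((-3 + √25) - 26) = (21/17 - 10/9)*((-3 + 5) - 26) = 19*(2 - 26)/153 = (19/153)*(-24) = -152/51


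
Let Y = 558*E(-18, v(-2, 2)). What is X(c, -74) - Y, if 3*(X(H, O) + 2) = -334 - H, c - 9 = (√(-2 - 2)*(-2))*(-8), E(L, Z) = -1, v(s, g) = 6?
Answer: 1325/3 - 32*I/3 ≈ 441.67 - 10.667*I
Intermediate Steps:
c = 9 + 32*I (c = 9 + (√(-2 - 2)*(-2))*(-8) = 9 + (√(-4)*(-2))*(-8) = 9 + ((2*I)*(-2))*(-8) = 9 - 4*I*(-8) = 9 + 32*I ≈ 9.0 + 32.0*I)
Y = -558 (Y = 558*(-1) = -558)
X(H, O) = -340/3 - H/3 (X(H, O) = -2 + (-334 - H)/3 = -2 + (-334/3 - H/3) = -340/3 - H/3)
X(c, -74) - Y = (-340/3 - (9 + 32*I)/3) - 1*(-558) = (-340/3 + (-3 - 32*I/3)) + 558 = (-349/3 - 32*I/3) + 558 = 1325/3 - 32*I/3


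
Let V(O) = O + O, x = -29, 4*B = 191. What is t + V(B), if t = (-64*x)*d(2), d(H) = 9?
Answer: 33599/2 ≈ 16800.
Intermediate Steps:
B = 191/4 (B = (¼)*191 = 191/4 ≈ 47.750)
t = 16704 (t = -64*(-29)*9 = 1856*9 = 16704)
V(O) = 2*O
t + V(B) = 16704 + 2*(191/4) = 16704 + 191/2 = 33599/2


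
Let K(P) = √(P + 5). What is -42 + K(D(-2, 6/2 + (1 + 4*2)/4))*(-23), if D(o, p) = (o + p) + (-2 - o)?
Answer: -42 - 23*√33/2 ≈ -108.06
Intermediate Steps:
D(o, p) = -2 + p
K(P) = √(5 + P)
-42 + K(D(-2, 6/2 + (1 + 4*2)/4))*(-23) = -42 + √(5 + (-2 + (6/2 + (1 + 4*2)/4)))*(-23) = -42 + √(5 + (-2 + (6*(½) + (1 + 8)*(¼))))*(-23) = -42 + √(5 + (-2 + (3 + 9*(¼))))*(-23) = -42 + √(5 + (-2 + (3 + 9/4)))*(-23) = -42 + √(5 + (-2 + 21/4))*(-23) = -42 + √(5 + 13/4)*(-23) = -42 + √(33/4)*(-23) = -42 + (√33/2)*(-23) = -42 - 23*√33/2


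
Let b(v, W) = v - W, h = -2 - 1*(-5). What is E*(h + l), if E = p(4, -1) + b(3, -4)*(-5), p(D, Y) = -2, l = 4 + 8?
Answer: -555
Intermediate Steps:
l = 12
h = 3 (h = -2 + 5 = 3)
E = -37 (E = -2 + (3 - 1*(-4))*(-5) = -2 + (3 + 4)*(-5) = -2 + 7*(-5) = -2 - 35 = -37)
E*(h + l) = -37*(3 + 12) = -37*15 = -555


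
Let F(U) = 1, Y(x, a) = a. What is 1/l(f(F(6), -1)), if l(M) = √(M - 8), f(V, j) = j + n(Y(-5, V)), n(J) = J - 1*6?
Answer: -I*√14/14 ≈ -0.26726*I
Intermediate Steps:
n(J) = -6 + J (n(J) = J - 6 = -6 + J)
f(V, j) = -6 + V + j (f(V, j) = j + (-6 + V) = -6 + V + j)
l(M) = √(-8 + M)
1/l(f(F(6), -1)) = 1/(√(-8 + (-6 + 1 - 1))) = 1/(√(-8 - 6)) = 1/(√(-14)) = 1/(I*√14) = -I*√14/14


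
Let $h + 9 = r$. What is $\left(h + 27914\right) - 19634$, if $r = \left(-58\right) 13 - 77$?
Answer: $7440$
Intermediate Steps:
$r = -831$ ($r = -754 - 77 = -831$)
$h = -840$ ($h = -9 - 831 = -840$)
$\left(h + 27914\right) - 19634 = \left(-840 + 27914\right) - 19634 = 27074 - 19634 = 7440$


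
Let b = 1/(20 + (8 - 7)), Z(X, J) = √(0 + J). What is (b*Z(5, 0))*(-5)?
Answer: 0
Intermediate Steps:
Z(X, J) = √J
b = 1/21 (b = 1/(20 + 1) = 1/21 ≈ 0.047619)
(b*Z(5, 0))*(-5) = (√0/21)*(-5) = ((1/21)*0)*(-5) = 0*(-5) = 0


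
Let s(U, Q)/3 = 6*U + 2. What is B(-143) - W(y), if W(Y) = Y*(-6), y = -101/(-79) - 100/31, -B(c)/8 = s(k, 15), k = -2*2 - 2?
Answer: 1969770/2449 ≈ 804.32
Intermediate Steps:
k = -6 (k = -4 - 2 = -6)
s(U, Q) = 6 + 18*U (s(U, Q) = 3*(6*U + 2) = 3*(2 + 6*U) = 6 + 18*U)
B(c) = 816 (B(c) = -8*(6 + 18*(-6)) = -8*(6 - 108) = -8*(-102) = 816)
y = -4769/2449 (y = -101*(-1/79) - 100*1/31 = 101/79 - 100/31 = -4769/2449 ≈ -1.9473)
W(Y) = -6*Y
B(-143) - W(y) = 816 - (-6)*(-4769)/2449 = 816 - 1*28614/2449 = 816 - 28614/2449 = 1969770/2449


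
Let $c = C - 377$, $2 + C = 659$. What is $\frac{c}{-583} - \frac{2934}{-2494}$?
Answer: $\frac{506101}{727001} \approx 0.69615$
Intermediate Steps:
$C = 657$ ($C = -2 + 659 = 657$)
$c = 280$ ($c = 657 - 377 = 280$)
$\frac{c}{-583} - \frac{2934}{-2494} = \frac{280}{-583} - \frac{2934}{-2494} = 280 \left(- \frac{1}{583}\right) - - \frac{1467}{1247} = - \frac{280}{583} + \frac{1467}{1247} = \frac{506101}{727001}$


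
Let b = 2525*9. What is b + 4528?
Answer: 27253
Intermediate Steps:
b = 22725
b + 4528 = 22725 + 4528 = 27253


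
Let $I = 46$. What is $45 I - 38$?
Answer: $2032$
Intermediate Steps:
$45 I - 38 = 45 \cdot 46 - 38 = 2070 - 38 = 2032$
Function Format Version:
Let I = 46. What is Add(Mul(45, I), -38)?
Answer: 2032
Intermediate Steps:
Add(Mul(45, I), -38) = Add(Mul(45, 46), -38) = Add(2070, -38) = 2032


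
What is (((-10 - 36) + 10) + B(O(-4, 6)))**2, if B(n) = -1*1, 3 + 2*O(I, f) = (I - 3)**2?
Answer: 1369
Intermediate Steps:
O(I, f) = -3/2 + (-3 + I)**2/2 (O(I, f) = -3/2 + (I - 3)**2/2 = -3/2 + (-3 + I)**2/2)
B(n) = -1
(((-10 - 36) + 10) + B(O(-4, 6)))**2 = (((-10 - 36) + 10) - 1)**2 = ((-46 + 10) - 1)**2 = (-36 - 1)**2 = (-37)**2 = 1369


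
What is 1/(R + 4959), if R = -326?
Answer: 1/4633 ≈ 0.00021584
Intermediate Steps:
1/(R + 4959) = 1/(-326 + 4959) = 1/4633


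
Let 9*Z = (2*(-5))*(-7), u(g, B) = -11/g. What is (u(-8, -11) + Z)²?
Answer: 434281/5184 ≈ 83.773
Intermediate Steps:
Z = 70/9 (Z = ((2*(-5))*(-7))/9 = (-10*(-7))/9 = (⅑)*70 = 70/9 ≈ 7.7778)
(u(-8, -11) + Z)² = (-11/(-8) + 70/9)² = (-11*(-⅛) + 70/9)² = (11/8 + 70/9)² = (659/72)² = 434281/5184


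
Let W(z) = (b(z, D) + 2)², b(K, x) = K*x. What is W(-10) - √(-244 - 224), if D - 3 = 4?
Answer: 4624 - 6*I*√13 ≈ 4624.0 - 21.633*I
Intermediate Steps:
D = 7 (D = 3 + 4 = 7)
W(z) = (2 + 7*z)² (W(z) = (z*7 + 2)² = (7*z + 2)² = (2 + 7*z)²)
W(-10) - √(-244 - 224) = (2 + 7*(-10))² - √(-244 - 224) = (2 - 70)² - √(-468) = (-68)² - 6*I*√13 = 4624 - 6*I*√13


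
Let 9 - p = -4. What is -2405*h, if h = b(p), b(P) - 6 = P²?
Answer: -420875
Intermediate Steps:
p = 13 (p = 9 - 1*(-4) = 9 + 4 = 13)
b(P) = 6 + P²
h = 175 (h = 6 + 13² = 6 + 169 = 175)
-2405*h = -2405*175 = -420875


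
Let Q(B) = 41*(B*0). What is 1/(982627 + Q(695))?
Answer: 1/982627 ≈ 1.0177e-6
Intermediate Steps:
Q(B) = 0 (Q(B) = 41*0 = 0)
1/(982627 + Q(695)) = 1/(982627 + 0) = 1/982627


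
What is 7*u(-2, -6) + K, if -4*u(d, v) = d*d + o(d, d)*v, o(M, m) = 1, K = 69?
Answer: 145/2 ≈ 72.500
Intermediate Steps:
u(d, v) = -v/4 - d²/4 (u(d, v) = -(d*d + 1*v)/4 = -(d² + v)/4 = -(v + d²)/4 = -v/4 - d²/4)
7*u(-2, -6) + K = 7*(-¼*(-6) - ¼*(-2)²) + 69 = 7*(3/2 - ¼*4) + 69 = 7*(3/2 - 1) + 69 = 7*(½) + 69 = 7/2 + 69 = 145/2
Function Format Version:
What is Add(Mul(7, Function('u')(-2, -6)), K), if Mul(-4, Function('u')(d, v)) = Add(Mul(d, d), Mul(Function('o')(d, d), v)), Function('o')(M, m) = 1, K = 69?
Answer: Rational(145, 2) ≈ 72.500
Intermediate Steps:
Function('u')(d, v) = Add(Mul(Rational(-1, 4), v), Mul(Rational(-1, 4), Pow(d, 2))) (Function('u')(d, v) = Mul(Rational(-1, 4), Add(Mul(d, d), Mul(1, v))) = Mul(Rational(-1, 4), Add(Pow(d, 2), v)) = Mul(Rational(-1, 4), Add(v, Pow(d, 2))) = Add(Mul(Rational(-1, 4), v), Mul(Rational(-1, 4), Pow(d, 2))))
Add(Mul(7, Function('u')(-2, -6)), K) = Add(Mul(7, Add(Mul(Rational(-1, 4), -6), Mul(Rational(-1, 4), Pow(-2, 2)))), 69) = Add(Mul(7, Add(Rational(3, 2), Mul(Rational(-1, 4), 4))), 69) = Add(Mul(7, Add(Rational(3, 2), -1)), 69) = Add(Mul(7, Rational(1, 2)), 69) = Add(Rational(7, 2), 69) = Rational(145, 2)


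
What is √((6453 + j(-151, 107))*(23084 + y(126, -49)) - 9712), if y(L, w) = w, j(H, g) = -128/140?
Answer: √7282090039/7 ≈ 12191.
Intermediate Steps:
j(H, g) = -32/35 (j(H, g) = -128*1/140 = -32/35)
√((6453 + j(-151, 107))*(23084 + y(126, -49)) - 9712) = √((6453 - 32/35)*(23084 - 49) - 9712) = √((225823/35)*23035 - 9712) = √(1040366561/7 - 9712) = √(1040298577/7) = √7282090039/7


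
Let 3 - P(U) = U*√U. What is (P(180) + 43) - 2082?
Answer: -2036 - 1080*√5 ≈ -4451.0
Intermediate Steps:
P(U) = 3 - U^(3/2) (P(U) = 3 - U*√U = 3 - U^(3/2))
(P(180) + 43) - 2082 = ((3 - 180^(3/2)) + 43) - 2082 = ((3 - 1080*√5) + 43) - 2082 = (46 - 1080*√5) - 2082 = -2036 - 1080*√5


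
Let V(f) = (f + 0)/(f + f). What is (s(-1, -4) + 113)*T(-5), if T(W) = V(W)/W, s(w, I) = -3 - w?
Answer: -111/10 ≈ -11.100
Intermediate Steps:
V(f) = ½ (V(f) = f/((2*f)) = f*(1/(2*f)) = ½)
T(W) = 1/(2*W)
(s(-1, -4) + 113)*T(-5) = ((-3 - 1*(-1)) + 113)*((½)/(-5)) = ((-3 + 1) + 113)*((½)*(-⅕)) = (-2 + 113)*(-⅒) = 111*(-⅒) = -111/10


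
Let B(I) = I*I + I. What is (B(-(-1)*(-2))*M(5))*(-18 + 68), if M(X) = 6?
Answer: 600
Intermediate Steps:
B(I) = I + I**2 (B(I) = I**2 + I = I + I**2)
(B(-(-1)*(-2))*M(5))*(-18 + 68) = (((-(-1)*(-2))*(1 - (-1)*(-2)))*6)*(-18 + 68) = (((-1*2)*(1 - 1*2))*6)*50 = (-2*(1 - 2)*6)*50 = (-2*(-1)*6)*50 = (2*6)*50 = 12*50 = 600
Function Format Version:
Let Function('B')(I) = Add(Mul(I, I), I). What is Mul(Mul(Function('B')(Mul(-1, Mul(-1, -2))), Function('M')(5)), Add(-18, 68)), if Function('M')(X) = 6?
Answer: 600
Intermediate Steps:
Function('B')(I) = Add(I, Pow(I, 2)) (Function('B')(I) = Add(Pow(I, 2), I) = Add(I, Pow(I, 2)))
Mul(Mul(Function('B')(Mul(-1, Mul(-1, -2))), Function('M')(5)), Add(-18, 68)) = Mul(Mul(Mul(Mul(-1, Mul(-1, -2)), Add(1, Mul(-1, Mul(-1, -2)))), 6), Add(-18, 68)) = Mul(Mul(Mul(Mul(-1, 2), Add(1, Mul(-1, 2))), 6), 50) = Mul(Mul(Mul(-2, Add(1, -2)), 6), 50) = Mul(Mul(Mul(-2, -1), 6), 50) = Mul(Mul(2, 6), 50) = Mul(12, 50) = 600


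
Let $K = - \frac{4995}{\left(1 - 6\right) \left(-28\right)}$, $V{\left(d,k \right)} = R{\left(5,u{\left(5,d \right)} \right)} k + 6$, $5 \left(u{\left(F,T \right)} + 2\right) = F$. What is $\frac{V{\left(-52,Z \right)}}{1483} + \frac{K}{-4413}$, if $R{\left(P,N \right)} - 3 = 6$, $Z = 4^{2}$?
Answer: $\frac{6672039}{61081804} \approx 0.10923$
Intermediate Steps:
$Z = 16$
$u{\left(F,T \right)} = -2 + \frac{F}{5}$
$R{\left(P,N \right)} = 9$ ($R{\left(P,N \right)} = 3 + 6 = 9$)
$V{\left(d,k \right)} = 6 + 9 k$ ($V{\left(d,k \right)} = 9 k + 6 = 6 + 9 k$)
$K = - \frac{999}{28}$ ($K = - \frac{4995}{\left(-5\right) \left(-28\right)} = - \frac{4995}{140} = \left(-4995\right) \frac{1}{140} = - \frac{999}{28} \approx -35.679$)
$\frac{V{\left(-52,Z \right)}}{1483} + \frac{K}{-4413} = \frac{6 + 9 \cdot 16}{1483} - \frac{999}{28 \left(-4413\right)} = \left(6 + 144\right) \frac{1}{1483} - - \frac{333}{41188} = 150 \cdot \frac{1}{1483} + \frac{333}{41188} = \frac{150}{1483} + \frac{333}{41188} = \frac{6672039}{61081804}$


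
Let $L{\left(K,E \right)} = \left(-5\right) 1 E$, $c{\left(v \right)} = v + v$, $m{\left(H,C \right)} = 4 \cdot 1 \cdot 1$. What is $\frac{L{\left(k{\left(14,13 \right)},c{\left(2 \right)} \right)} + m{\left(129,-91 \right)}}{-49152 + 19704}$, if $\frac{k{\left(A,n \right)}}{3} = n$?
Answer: $\frac{2}{3681} \approx 0.00054333$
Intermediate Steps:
$k{\left(A,n \right)} = 3 n$
$m{\left(H,C \right)} = 4$ ($m{\left(H,C \right)} = 4 \cdot 1 = 4$)
$c{\left(v \right)} = 2 v$
$L{\left(K,E \right)} = - 5 E$
$\frac{L{\left(k{\left(14,13 \right)},c{\left(2 \right)} \right)} + m{\left(129,-91 \right)}}{-49152 + 19704} = \frac{- 5 \cdot 2 \cdot 2 + 4}{-49152 + 19704} = \frac{\left(-5\right) 4 + 4}{-29448} = \left(-20 + 4\right) \left(- \frac{1}{29448}\right) = \left(-16\right) \left(- \frac{1}{29448}\right) = \frac{2}{3681}$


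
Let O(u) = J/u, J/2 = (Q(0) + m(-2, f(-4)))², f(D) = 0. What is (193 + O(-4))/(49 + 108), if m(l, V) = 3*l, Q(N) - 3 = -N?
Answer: 377/314 ≈ 1.2006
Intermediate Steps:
Q(N) = 3 - N
J = 18 (J = 2*((3 - 1*0) + 3*(-2))² = 2*((3 + 0) - 6)² = 2*(3 - 6)² = 2*(-3)² = 2*9 = 18)
O(u) = 18/u
(193 + O(-4))/(49 + 108) = (193 + 18/(-4))/(49 + 108) = (193 + 18*(-¼))/157 = (193 - 9/2)/157 = (1/157)*(377/2) = 377/314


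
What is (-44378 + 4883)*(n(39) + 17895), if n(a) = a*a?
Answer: -766834920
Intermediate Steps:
n(a) = a**2
(-44378 + 4883)*(n(39) + 17895) = (-44378 + 4883)*(39**2 + 17895) = -39495*(1521 + 17895) = -39495*19416 = -766834920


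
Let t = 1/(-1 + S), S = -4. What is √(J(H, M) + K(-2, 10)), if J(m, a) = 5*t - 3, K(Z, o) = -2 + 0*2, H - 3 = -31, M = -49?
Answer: I*√6 ≈ 2.4495*I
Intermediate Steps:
t = -⅕ (t = 1/(-1 - 4) = 1/(-5) = -⅕ ≈ -0.20000)
H = -28 (H = 3 - 31 = -28)
K(Z, o) = -2 (K(Z, o) = -2 + 0 = -2)
J(m, a) = -4 (J(m, a) = 5*(-⅕) - 3 = -1 - 3 = -4)
√(J(H, M) + K(-2, 10)) = √(-4 - 2) = √(-6) = I*√6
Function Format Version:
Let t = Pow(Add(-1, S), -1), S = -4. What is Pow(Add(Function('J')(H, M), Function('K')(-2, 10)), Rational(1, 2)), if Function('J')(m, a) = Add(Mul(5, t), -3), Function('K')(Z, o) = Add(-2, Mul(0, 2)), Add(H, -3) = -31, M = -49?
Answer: Mul(I, Pow(6, Rational(1, 2))) ≈ Mul(2.4495, I)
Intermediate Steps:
t = Rational(-1, 5) (t = Pow(Add(-1, -4), -1) = Pow(-5, -1) = Rational(-1, 5) ≈ -0.20000)
H = -28 (H = Add(3, -31) = -28)
Function('K')(Z, o) = -2 (Function('K')(Z, o) = Add(-2, 0) = -2)
Function('J')(m, a) = -4 (Function('J')(m, a) = Add(Mul(5, Rational(-1, 5)), -3) = Add(-1, -3) = -4)
Pow(Add(Function('J')(H, M), Function('K')(-2, 10)), Rational(1, 2)) = Pow(Add(-4, -2), Rational(1, 2)) = Pow(-6, Rational(1, 2)) = Mul(I, Pow(6, Rational(1, 2)))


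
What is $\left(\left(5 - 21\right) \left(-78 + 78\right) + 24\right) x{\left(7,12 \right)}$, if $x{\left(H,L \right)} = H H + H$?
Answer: $1344$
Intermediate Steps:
$x{\left(H,L \right)} = H + H^{2}$ ($x{\left(H,L \right)} = H^{2} + H = H + H^{2}$)
$\left(\left(5 - 21\right) \left(-78 + 78\right) + 24\right) x{\left(7,12 \right)} = \left(\left(5 - 21\right) \left(-78 + 78\right) + 24\right) 7 \left(1 + 7\right) = \left(\left(-16\right) 0 + 24\right) 7 \cdot 8 = \left(0 + 24\right) 56 = 24 \cdot 56 = 1344$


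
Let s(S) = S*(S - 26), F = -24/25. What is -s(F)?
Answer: -16176/625 ≈ -25.882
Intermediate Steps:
F = -24/25 (F = -24*1/25 = -24/25 ≈ -0.96000)
s(S) = S*(-26 + S)
-s(F) = -(-24)*(-26 - 24/25)/25 = -(-24)*(-674)/(25*25) = -1*16176/625 = -16176/625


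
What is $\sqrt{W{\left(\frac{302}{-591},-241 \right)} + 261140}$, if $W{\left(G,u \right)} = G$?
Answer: $\frac{7 \sqrt{1861450242}}{591} \approx 511.02$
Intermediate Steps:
$\sqrt{W{\left(\frac{302}{-591},-241 \right)} + 261140} = \sqrt{\frac{302}{-591} + 261140} = \sqrt{302 \left(- \frac{1}{591}\right) + 261140} = \sqrt{- \frac{302}{591} + 261140} = \sqrt{\frac{154333438}{591}} = \frac{7 \sqrt{1861450242}}{591}$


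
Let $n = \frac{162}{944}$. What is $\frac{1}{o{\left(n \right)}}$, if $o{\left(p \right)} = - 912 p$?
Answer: $- \frac{59}{9234} \approx -0.0063894$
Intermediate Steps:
$n = \frac{81}{472}$ ($n = 162 \cdot \frac{1}{944} = \frac{81}{472} \approx 0.17161$)
$\frac{1}{o{\left(n \right)}} = \frac{1}{\left(-912\right) \frac{81}{472}} = \frac{1}{- \frac{9234}{59}} = - \frac{59}{9234}$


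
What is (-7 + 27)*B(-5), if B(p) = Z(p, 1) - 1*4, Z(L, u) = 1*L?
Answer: -180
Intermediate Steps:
Z(L, u) = L
B(p) = -4 + p (B(p) = p - 1*4 = p - 4 = -4 + p)
(-7 + 27)*B(-5) = (-7 + 27)*(-4 - 5) = 20*(-9) = -180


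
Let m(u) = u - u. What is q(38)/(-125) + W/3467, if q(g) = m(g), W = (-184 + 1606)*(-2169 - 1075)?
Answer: -4612968/3467 ≈ -1330.5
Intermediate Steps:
m(u) = 0
W = -4612968 (W = 1422*(-3244) = -4612968)
q(g) = 0
q(38)/(-125) + W/3467 = 0/(-125) - 4612968/3467 = 0*(-1/125) - 4612968*1/3467 = 0 - 4612968/3467 = -4612968/3467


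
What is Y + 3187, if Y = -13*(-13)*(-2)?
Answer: 2849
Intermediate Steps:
Y = -338 (Y = 169*(-2) = -338)
Y + 3187 = -338 + 3187 = 2849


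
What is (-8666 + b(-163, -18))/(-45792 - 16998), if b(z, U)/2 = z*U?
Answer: 1399/31395 ≈ 0.044561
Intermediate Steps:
b(z, U) = 2*U*z (b(z, U) = 2*(z*U) = 2*(U*z) = 2*U*z)
(-8666 + b(-163, -18))/(-45792 - 16998) = (-8666 + 2*(-18)*(-163))/(-45792 - 16998) = (-8666 + 5868)/(-62790) = -2798*(-1/62790) = 1399/31395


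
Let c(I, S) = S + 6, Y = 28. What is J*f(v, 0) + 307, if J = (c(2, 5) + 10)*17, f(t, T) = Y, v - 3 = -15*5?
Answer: 10303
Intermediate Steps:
v = -72 (v = 3 - 15*5 = 3 - 75 = -72)
c(I, S) = 6 + S
f(t, T) = 28
J = 357 (J = ((6 + 5) + 10)*17 = (11 + 10)*17 = 21*17 = 357)
J*f(v, 0) + 307 = 357*28 + 307 = 9996 + 307 = 10303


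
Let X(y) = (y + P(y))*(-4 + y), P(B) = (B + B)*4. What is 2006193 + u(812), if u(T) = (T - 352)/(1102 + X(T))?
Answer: 5924253823949/2952983 ≈ 2.0062e+6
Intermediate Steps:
P(B) = 8*B (P(B) = (2*B)*4 = 8*B)
X(y) = 9*y*(-4 + y) (X(y) = (y + 8*y)*(-4 + y) = (9*y)*(-4 + y) = 9*y*(-4 + y))
u(T) = (-352 + T)/(1102 + 9*T*(-4 + T)) (u(T) = (T - 352)/(1102 + 9*T*(-4 + T)) = (-352 + T)/(1102 + 9*T*(-4 + T)))
2006193 + u(812) = 2006193 + (-352 + 812)/(1102 - 36*812 + 9*812²) = 2006193 + 460/(1102 - 29232 + 9*659344) = 2006193 + 460/(1102 - 29232 + 5934096) = 2006193 + 460/5905966 = 2006193 + (1/5905966)*460 = 2006193 + 230/2952983 = 5924253823949/2952983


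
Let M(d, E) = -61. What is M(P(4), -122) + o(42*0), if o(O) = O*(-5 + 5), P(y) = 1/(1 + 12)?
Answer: -61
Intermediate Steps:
P(y) = 1/13
o(O) = 0 (o(O) = O*0 = 0)
M(P(4), -122) + o(42*0) = -61 + 0 = -61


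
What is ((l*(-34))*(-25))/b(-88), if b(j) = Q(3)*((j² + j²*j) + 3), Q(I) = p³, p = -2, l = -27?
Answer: -153/35932 ≈ -0.0042580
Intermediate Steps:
Q(I) = -8 (Q(I) = (-2)³ = -8)
b(j) = -24 - 8*j² - 8*j³ (b(j) = -8*((j² + j²*j) + 3) = -8*((j² + j³) + 3) = -8*(3 + j² + j³) = -24 - 8*j² - 8*j³)
((l*(-34))*(-25))/b(-88) = (-27*(-34)*(-25))/(-24 - 8*(-88)² - 8*(-88)³) = (918*(-25))/(-24 - 8*7744 - 8*(-681472)) = -22950/(-24 - 61952 + 5451776) = -22950/5389800 = -22950*1/5389800 = -153/35932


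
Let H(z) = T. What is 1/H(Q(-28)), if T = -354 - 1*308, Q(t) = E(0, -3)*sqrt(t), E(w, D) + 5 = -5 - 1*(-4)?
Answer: -1/662 ≈ -0.0015106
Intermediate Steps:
E(w, D) = -6 (E(w, D) = -5 + (-5 - 1*(-4)) = -5 + (-5 + 4) = -5 - 1 = -6)
Q(t) = -6*sqrt(t)
T = -662 (T = -354 - 308 = -662)
H(z) = -662
1/H(Q(-28)) = 1/(-662) = -1/662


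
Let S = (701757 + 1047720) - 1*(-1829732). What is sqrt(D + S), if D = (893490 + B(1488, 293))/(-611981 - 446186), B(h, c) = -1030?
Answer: 127*sqrt(248477999303589)/1058167 ≈ 1891.9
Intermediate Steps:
D = -892460/1058167 (D = (893490 - 1030)/(-611981 - 446186) = 892460/(-1058167) = 892460*(-1/1058167) = -892460/1058167 ≈ -0.84340)
S = 3579209 (S = 1749477 + 1829732 = 3579209)
sqrt(D + S) = sqrt(-892460/1058167 + 3579209) = sqrt(3787399957443/1058167) = 127*sqrt(248477999303589)/1058167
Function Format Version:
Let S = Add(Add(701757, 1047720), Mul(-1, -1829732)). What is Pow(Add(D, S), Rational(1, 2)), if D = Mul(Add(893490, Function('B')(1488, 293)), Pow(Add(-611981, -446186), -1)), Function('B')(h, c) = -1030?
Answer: Mul(Rational(127, 1058167), Pow(248477999303589, Rational(1, 2))) ≈ 1891.9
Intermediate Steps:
D = Rational(-892460, 1058167) (D = Mul(Add(893490, -1030), Pow(Add(-611981, -446186), -1)) = Mul(892460, Pow(-1058167, -1)) = Mul(892460, Rational(-1, 1058167)) = Rational(-892460, 1058167) ≈ -0.84340)
S = 3579209 (S = Add(1749477, 1829732) = 3579209)
Pow(Add(D, S), Rational(1, 2)) = Pow(Add(Rational(-892460, 1058167), 3579209), Rational(1, 2)) = Pow(Rational(3787399957443, 1058167), Rational(1, 2)) = Mul(Rational(127, 1058167), Pow(248477999303589, Rational(1, 2)))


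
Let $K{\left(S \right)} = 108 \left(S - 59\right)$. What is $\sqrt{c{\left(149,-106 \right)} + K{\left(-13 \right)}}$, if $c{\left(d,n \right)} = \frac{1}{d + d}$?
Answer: $\frac{i \sqrt{690539606}}{298} \approx 88.182 i$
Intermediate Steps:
$K{\left(S \right)} = -6372 + 108 S$ ($K{\left(S \right)} = 108 \left(-59 + S\right) = -6372 + 108 S$)
$c{\left(d,n \right)} = \frac{1}{2 d}$
$\sqrt{c{\left(149,-106 \right)} + K{\left(-13 \right)}} = \sqrt{\frac{1}{2 \cdot 149} + \left(-6372 + 108 \left(-13\right)\right)} = \sqrt{\frac{1}{2} \cdot \frac{1}{149} - 7776} = \sqrt{\frac{1}{298} - 7776} = \sqrt{- \frac{2317247}{298}} = \frac{i \sqrt{690539606}}{298}$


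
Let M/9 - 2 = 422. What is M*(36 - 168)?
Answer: -503712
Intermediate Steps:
M = 3816 (M = 18 + 9*422 = 18 + 3798 = 3816)
M*(36 - 168) = 3816*(36 - 168) = 3816*(-132) = -503712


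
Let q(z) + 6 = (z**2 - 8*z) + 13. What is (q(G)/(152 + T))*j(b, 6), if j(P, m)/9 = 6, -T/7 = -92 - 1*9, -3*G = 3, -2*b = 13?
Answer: 864/859 ≈ 1.0058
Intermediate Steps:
b = -13/2 (b = -1/2*13 = -13/2 ≈ -6.5000)
G = -1 (G = -1/3*3 = -1)
T = 707 (T = -7*(-92 - 1*9) = -7*(-92 - 9) = -7*(-101) = 707)
j(P, m) = 54 (j(P, m) = 9*6 = 54)
q(z) = 7 + z**2 - 8*z (q(z) = -6 + ((z**2 - 8*z) + 13) = -6 + (13 + z**2 - 8*z) = 7 + z**2 - 8*z)
(q(G)/(152 + T))*j(b, 6) = ((7 + (-1)**2 - 8*(-1))/(152 + 707))*54 = ((7 + 1 + 8)/859)*54 = ((1/859)*16)*54 = (16/859)*54 = 864/859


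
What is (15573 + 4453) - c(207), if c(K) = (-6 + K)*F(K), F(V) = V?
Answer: -21581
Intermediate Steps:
c(K) = K*(-6 + K) (c(K) = (-6 + K)*K = K*(-6 + K))
(15573 + 4453) - c(207) = (15573 + 4453) - 207*(-6 + 207) = 20026 - 207*201 = 20026 - 1*41607 = 20026 - 41607 = -21581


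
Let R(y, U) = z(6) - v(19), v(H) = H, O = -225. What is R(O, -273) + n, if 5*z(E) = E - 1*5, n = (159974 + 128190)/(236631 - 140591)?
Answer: -379347/24010 ≈ -15.800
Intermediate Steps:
n = 72041/24010 (n = 288164/96040 = 288164*(1/96040) = 72041/24010 ≈ 3.0005)
z(E) = -1 + E/5 (z(E) = (E - 1*5)/5 = (E - 5)/5 = (-5 + E)/5 = -1 + E/5)
R(y, U) = -94/5 (R(y, U) = (-1 + (1/5)*6) - 1*19 = (-1 + 6/5) - 19 = 1/5 - 19 = -94/5)
R(O, -273) + n = -94/5 + 72041/24010 = -379347/24010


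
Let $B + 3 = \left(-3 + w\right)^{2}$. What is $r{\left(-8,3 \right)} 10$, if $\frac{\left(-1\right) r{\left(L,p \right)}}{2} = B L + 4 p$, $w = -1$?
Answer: $1840$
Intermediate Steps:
$B = 13$ ($B = -3 + \left(-3 - 1\right)^{2} = -3 + \left(-4\right)^{2} = -3 + 16 = 13$)
$r{\left(L,p \right)} = - 26 L - 8 p$ ($r{\left(L,p \right)} = - 2 \left(13 L + 4 p\right) = - 2 \left(4 p + 13 L\right) = - 26 L - 8 p$)
$r{\left(-8,3 \right)} 10 = \left(\left(-26\right) \left(-8\right) - 24\right) 10 = \left(208 - 24\right) 10 = 184 \cdot 10 = 1840$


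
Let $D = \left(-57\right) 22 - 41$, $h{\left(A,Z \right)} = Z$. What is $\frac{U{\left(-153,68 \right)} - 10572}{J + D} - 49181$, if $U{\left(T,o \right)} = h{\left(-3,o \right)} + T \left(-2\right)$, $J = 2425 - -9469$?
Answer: $- \frac{521279617}{10599} \approx -49182.0$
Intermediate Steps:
$J = 11894$ ($J = 2425 + 9469 = 11894$)
$D = -1295$ ($D = -1254 - 41 = -1295$)
$U{\left(T,o \right)} = o - 2 T$ ($U{\left(T,o \right)} = o + T \left(-2\right) = o - 2 T$)
$\frac{U{\left(-153,68 \right)} - 10572}{J + D} - 49181 = \frac{\left(68 - -306\right) - 10572}{11894 - 1295} - 49181 = \frac{\left(68 + 306\right) - 10572}{10599} - 49181 = \left(374 - 10572\right) \frac{1}{10599} - 49181 = \left(-10198\right) \frac{1}{10599} - 49181 = - \frac{10198}{10599} - 49181 = - \frac{521279617}{10599}$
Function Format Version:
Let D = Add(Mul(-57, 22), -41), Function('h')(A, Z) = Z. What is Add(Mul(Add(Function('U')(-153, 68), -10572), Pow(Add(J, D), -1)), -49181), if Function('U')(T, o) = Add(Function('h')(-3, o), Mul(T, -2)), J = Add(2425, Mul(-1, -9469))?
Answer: Rational(-521279617, 10599) ≈ -49182.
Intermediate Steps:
J = 11894 (J = Add(2425, 9469) = 11894)
D = -1295 (D = Add(-1254, -41) = -1295)
Function('U')(T, o) = Add(o, Mul(-2, T)) (Function('U')(T, o) = Add(o, Mul(T, -2)) = Add(o, Mul(-2, T)))
Add(Mul(Add(Function('U')(-153, 68), -10572), Pow(Add(J, D), -1)), -49181) = Add(Mul(Add(Add(68, Mul(-2, -153)), -10572), Pow(Add(11894, -1295), -1)), -49181) = Add(Mul(Add(Add(68, 306), -10572), Pow(10599, -1)), -49181) = Add(Mul(Add(374, -10572), Rational(1, 10599)), -49181) = Add(Mul(-10198, Rational(1, 10599)), -49181) = Add(Rational(-10198, 10599), -49181) = Rational(-521279617, 10599)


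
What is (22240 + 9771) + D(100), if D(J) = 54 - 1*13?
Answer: 32052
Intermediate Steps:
D(J) = 41 (D(J) = 54 - 13 = 41)
(22240 + 9771) + D(100) = (22240 + 9771) + 41 = 32011 + 41 = 32052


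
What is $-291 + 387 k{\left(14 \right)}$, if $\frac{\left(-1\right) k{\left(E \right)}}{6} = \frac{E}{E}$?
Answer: $-2613$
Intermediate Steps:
$k{\left(E \right)} = -6$ ($k{\left(E \right)} = - 6 \frac{E}{E} = \left(-6\right) 1 = -6$)
$-291 + 387 k{\left(14 \right)} = -291 + 387 \left(-6\right) = -291 - 2322 = -2613$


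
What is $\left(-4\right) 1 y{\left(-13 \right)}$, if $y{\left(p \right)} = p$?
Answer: $52$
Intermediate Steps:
$\left(-4\right) 1 y{\left(-13 \right)} = \left(-4\right) 1 \left(-13\right) = \left(-4\right) \left(-13\right) = 52$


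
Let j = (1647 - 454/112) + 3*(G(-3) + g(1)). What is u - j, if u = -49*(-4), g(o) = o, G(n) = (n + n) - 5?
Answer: -79349/56 ≈ -1416.9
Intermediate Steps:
G(n) = -5 + 2*n (G(n) = 2*n - 5 = -5 + 2*n)
u = 196
j = 90325/56 (j = (1647 - 454/112) + 3*((-5 + 2*(-3)) + 1) = (1647 - 454*1/112) + 3*((-5 - 6) + 1) = (1647 - 227/56) + 3*(-11 + 1) = 92005/56 + 3*(-10) = 92005/56 - 30 = 90325/56 ≈ 1612.9)
u - j = 196 - 1*90325/56 = 196 - 90325/56 = -79349/56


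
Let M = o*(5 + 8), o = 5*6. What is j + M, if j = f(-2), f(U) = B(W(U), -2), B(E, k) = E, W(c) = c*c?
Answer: 394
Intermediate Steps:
W(c) = c²
o = 30
f(U) = U²
j = 4 (j = (-2)² = 4)
M = 390 (M = 30*(5 + 8) = 30*13 = 390)
j + M = 4 + 390 = 394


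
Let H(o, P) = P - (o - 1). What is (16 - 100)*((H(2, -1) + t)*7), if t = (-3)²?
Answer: -4116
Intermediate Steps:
t = 9
H(o, P) = 1 + P - o (H(o, P) = P - (-1 + o) = P + (1 - o) = 1 + P - o)
(16 - 100)*((H(2, -1) + t)*7) = (16 - 100)*(((1 - 1 - 1*2) + 9)*7) = -84*((1 - 1 - 2) + 9)*7 = -84*(-2 + 9)*7 = -588*7 = -84*49 = -4116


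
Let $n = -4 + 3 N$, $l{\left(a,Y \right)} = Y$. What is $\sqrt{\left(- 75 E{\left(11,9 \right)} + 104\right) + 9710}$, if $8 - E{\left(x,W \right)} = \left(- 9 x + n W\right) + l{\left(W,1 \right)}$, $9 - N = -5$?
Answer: $\sqrt{27514} \approx 165.87$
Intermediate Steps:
$N = 14$ ($N = 9 - -5 = 9 + 5 = 14$)
$n = 38$ ($n = -4 + 3 \cdot 14 = -4 + 42 = 38$)
$E{\left(x,W \right)} = 7 - 38 W + 9 x$ ($E{\left(x,W \right)} = 8 - \left(\left(- 9 x + 38 W\right) + 1\right) = 8 - \left(1 - 9 x + 38 W\right) = 7 - 38 W + 9 x$)
$\sqrt{\left(- 75 E{\left(11,9 \right)} + 104\right) + 9710} = \sqrt{\left(- 75 \left(7 - 342 + 9 \cdot 11\right) + 104\right) + 9710} = \sqrt{\left(- 75 \left(7 - 342 + 99\right) + 104\right) + 9710} = \sqrt{\left(\left(-75\right) \left(-236\right) + 104\right) + 9710} = \sqrt{\left(17700 + 104\right) + 9710} = \sqrt{17804 + 9710} = \sqrt{27514}$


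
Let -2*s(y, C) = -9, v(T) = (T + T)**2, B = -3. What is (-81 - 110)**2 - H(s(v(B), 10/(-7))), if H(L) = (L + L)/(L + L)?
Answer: 36480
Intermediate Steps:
v(T) = 4*T**2 (v(T) = (2*T)**2 = 4*T**2)
s(y, C) = 9/2 (s(y, C) = -1/2*(-9) = 9/2)
H(L) = 1 (H(L) = (2*L)/((2*L)) = (2*L)*(1/(2*L)) = 1)
(-81 - 110)**2 - H(s(v(B), 10/(-7))) = (-81 - 110)**2 - 1*1 = (-191)**2 - 1 = 36481 - 1 = 36480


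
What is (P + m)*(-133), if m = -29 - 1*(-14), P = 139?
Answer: -16492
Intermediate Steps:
m = -15 (m = -29 + 14 = -15)
(P + m)*(-133) = (139 - 15)*(-133) = 124*(-133) = -16492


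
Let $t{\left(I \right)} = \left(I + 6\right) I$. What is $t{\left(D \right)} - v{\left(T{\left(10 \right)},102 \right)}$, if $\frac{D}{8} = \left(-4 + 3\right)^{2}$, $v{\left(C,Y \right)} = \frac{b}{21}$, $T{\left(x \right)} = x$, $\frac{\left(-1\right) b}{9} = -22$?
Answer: $\frac{718}{7} \approx 102.57$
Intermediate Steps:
$b = 198$ ($b = \left(-9\right) \left(-22\right) = 198$)
$v{\left(C,Y \right)} = \frac{66}{7}$ ($v{\left(C,Y \right)} = \frac{198}{21} = 198 \cdot \frac{1}{21} = \frac{66}{7}$)
$D = 8$ ($D = 8 \left(-4 + 3\right)^{2} = 8 \left(-1\right)^{2} = 8 \cdot 1 = 8$)
$t{\left(I \right)} = I \left(6 + I\right)$ ($t{\left(I \right)} = \left(6 + I\right) I = I \left(6 + I\right)$)
$t{\left(D \right)} - v{\left(T{\left(10 \right)},102 \right)} = 8 \left(6 + 8\right) - \frac{66}{7} = 8 \cdot 14 - \frac{66}{7} = 112 - \frac{66}{7} = \frac{718}{7}$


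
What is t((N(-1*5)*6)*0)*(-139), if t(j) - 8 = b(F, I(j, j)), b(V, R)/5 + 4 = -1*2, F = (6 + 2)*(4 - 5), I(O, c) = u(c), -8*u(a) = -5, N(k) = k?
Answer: 3058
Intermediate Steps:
u(a) = 5/8 (u(a) = -⅛*(-5) = 5/8)
I(O, c) = 5/8
F = -8 (F = 8*(-1) = -8)
b(V, R) = -30 (b(V, R) = -20 + 5*(-1*2) = -20 + 5*(-2) = -20 - 10 = -30)
t(j) = -22 (t(j) = 8 - 30 = -22)
t((N(-1*5)*6)*0)*(-139) = -22*(-139) = 3058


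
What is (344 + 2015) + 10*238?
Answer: 4739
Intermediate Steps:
(344 + 2015) + 10*238 = 2359 + 2380 = 4739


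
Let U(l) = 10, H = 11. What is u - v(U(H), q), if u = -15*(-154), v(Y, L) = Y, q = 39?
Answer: 2300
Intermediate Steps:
u = 2310
u - v(U(H), q) = 2310 - 1*10 = 2310 - 10 = 2300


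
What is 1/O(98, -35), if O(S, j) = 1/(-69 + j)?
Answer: -104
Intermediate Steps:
1/O(98, -35) = 1/(1/(-69 - 35)) = 1/(1/(-104)) = 1/(-1/104) = -104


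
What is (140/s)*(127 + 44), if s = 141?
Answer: 7980/47 ≈ 169.79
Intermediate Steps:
(140/s)*(127 + 44) = (140/141)*(127 + 44) = (140*(1/141))*171 = (140/141)*171 = 7980/47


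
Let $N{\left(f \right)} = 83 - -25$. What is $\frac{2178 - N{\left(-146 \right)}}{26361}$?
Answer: $\frac{230}{2929} \approx 0.078525$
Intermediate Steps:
$N{\left(f \right)} = 108$ ($N{\left(f \right)} = 83 + 25 = 108$)
$\frac{2178 - N{\left(-146 \right)}}{26361} = \frac{2178 - 108}{26361} = \left(2178 - 108\right) \frac{1}{26361} = 2070 \cdot \frac{1}{26361} = \frac{230}{2929}$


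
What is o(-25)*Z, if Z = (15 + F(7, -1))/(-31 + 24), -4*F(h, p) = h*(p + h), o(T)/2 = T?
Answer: 225/7 ≈ 32.143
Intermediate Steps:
o(T) = 2*T
F(h, p) = -h*(h + p)/4 (F(h, p) = -h*(p + h)/4 = -h*(h + p)/4)
Z = -9/14 (Z = (15 - ¼*7*(7 - 1))/(-31 + 24) = (15 - ¼*7*6)/(-7) = (15 - 21/2)*(-⅐) = (9/2)*(-⅐) = -9/14 ≈ -0.64286)
o(-25)*Z = (2*(-25))*(-9/14) = -50*(-9/14) = 225/7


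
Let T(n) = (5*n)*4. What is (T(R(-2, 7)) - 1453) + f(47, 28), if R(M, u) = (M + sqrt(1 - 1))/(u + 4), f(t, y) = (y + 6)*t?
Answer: 1555/11 ≈ 141.36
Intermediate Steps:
f(t, y) = t*(6 + y) (f(t, y) = (6 + y)*t = t*(6 + y))
R(M, u) = M/(4 + u) (R(M, u) = (M + sqrt(0))/(4 + u) = (M + 0)/(4 + u) = M/(4 + u))
T(n) = 20*n
(T(R(-2, 7)) - 1453) + f(47, 28) = (20*(-2/(4 + 7)) - 1453) + 47*(6 + 28) = (20*(-2/11) - 1453) + 47*34 = (20*(-2*1/11) - 1453) + 1598 = (20*(-2/11) - 1453) + 1598 = (-40/11 - 1453) + 1598 = -16023/11 + 1598 = 1555/11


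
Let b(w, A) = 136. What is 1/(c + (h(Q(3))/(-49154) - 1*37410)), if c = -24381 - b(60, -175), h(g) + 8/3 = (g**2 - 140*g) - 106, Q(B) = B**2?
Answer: -147462/9131875411 ≈ -1.6148e-5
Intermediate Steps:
h(g) = -326/3 + g**2 - 140*g (h(g) = -8/3 + ((g**2 - 140*g) - 106) = -8/3 + (-106 + g**2 - 140*g) = -326/3 + g**2 - 140*g)
c = -24517 (c = -24381 - 1*136 = -24381 - 136 = -24517)
1/(c + (h(Q(3))/(-49154) - 1*37410)) = 1/(-24517 + ((-326/3 + (3**2)**2 - 140*3**2)/(-49154) - 1*37410)) = 1/(-24517 + ((-326/3 + 9**2 - 140*9)*(-1/49154) - 37410)) = 1/(-24517 + ((-326/3 + 81 - 1260)*(-1/49154) - 37410)) = 1/(-24517 + (-3863/3*(-1/49154) - 37410)) = 1/(-24517 + (3863/147462 - 37410)) = 1/(-24517 - 5516549557/147462) = 1/(-9131875411/147462) = -147462/9131875411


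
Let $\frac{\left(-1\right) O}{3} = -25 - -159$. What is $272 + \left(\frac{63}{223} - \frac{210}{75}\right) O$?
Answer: $\frac{1431694}{1115} \approx 1284.0$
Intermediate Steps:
$O = -402$ ($O = - 3 \left(-25 - -159\right) = - 3 \left(-25 + 159\right) = \left(-3\right) 134 = -402$)
$272 + \left(\frac{63}{223} - \frac{210}{75}\right) O = 272 + \left(\frac{63}{223} - \frac{210}{75}\right) \left(-402\right) = 272 + \left(63 \cdot \frac{1}{223} - \frac{14}{5}\right) \left(-402\right) = 272 + \left(\frac{63}{223} - \frac{14}{5}\right) \left(-402\right) = 272 - - \frac{1128414}{1115} = 272 + \frac{1128414}{1115} = \frac{1431694}{1115}$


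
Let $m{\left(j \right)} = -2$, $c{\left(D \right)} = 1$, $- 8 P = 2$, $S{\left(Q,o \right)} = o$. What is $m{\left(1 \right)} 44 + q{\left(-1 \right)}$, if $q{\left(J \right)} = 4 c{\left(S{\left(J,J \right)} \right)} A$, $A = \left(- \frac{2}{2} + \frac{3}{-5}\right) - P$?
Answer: $- \frac{467}{5} \approx -93.4$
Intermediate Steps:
$P = - \frac{1}{4}$ ($P = \left(- \frac{1}{8}\right) 2 = - \frac{1}{4} \approx -0.25$)
$A = - \frac{27}{20}$ ($A = \left(- \frac{2}{2} + \frac{3}{-5}\right) - - \frac{1}{4} = \left(\left(-2\right) \frac{1}{2} + 3 \left(- \frac{1}{5}\right)\right) + \frac{1}{4} = \left(-1 - \frac{3}{5}\right) + \frac{1}{4} = - \frac{8}{5} + \frac{1}{4} = - \frac{27}{20} \approx -1.35$)
$q{\left(J \right)} = - \frac{27}{5}$ ($q{\left(J \right)} = 4 \cdot 1 \left(- \frac{27}{20}\right) = 4 \left(- \frac{27}{20}\right) = - \frac{27}{5}$)
$m{\left(1 \right)} 44 + q{\left(-1 \right)} = \left(-2\right) 44 - \frac{27}{5} = -88 - \frac{27}{5} = - \frac{467}{5}$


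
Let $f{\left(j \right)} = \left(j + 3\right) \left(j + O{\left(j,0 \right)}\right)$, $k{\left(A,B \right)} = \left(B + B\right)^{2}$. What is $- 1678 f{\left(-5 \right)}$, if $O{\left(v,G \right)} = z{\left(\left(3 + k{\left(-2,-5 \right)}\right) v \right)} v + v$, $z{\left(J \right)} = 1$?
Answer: $-50340$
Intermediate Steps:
$k{\left(A,B \right)} = 4 B^{2}$ ($k{\left(A,B \right)} = \left(2 B\right)^{2} = 4 B^{2}$)
$O{\left(v,G \right)} = 2 v$ ($O{\left(v,G \right)} = 1 v + v = v + v = 2 v$)
$f{\left(j \right)} = 3 j \left(3 + j\right)$ ($f{\left(j \right)} = \left(j + 3\right) \left(j + 2 j\right) = \left(3 + j\right) 3 j = 3 j \left(3 + j\right)$)
$- 1678 f{\left(-5 \right)} = - 1678 \cdot 3 \left(-5\right) \left(3 - 5\right) = - 1678 \cdot 3 \left(-5\right) \left(-2\right) = \left(-1678\right) 30 = -50340$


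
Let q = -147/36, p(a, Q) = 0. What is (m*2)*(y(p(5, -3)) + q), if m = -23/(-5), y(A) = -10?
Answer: -3887/30 ≈ -129.57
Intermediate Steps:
q = -49/12 (q = -147*1/36 = -49/12 ≈ -4.0833)
m = 23/5 (m = -23*(-1/5) = 23/5 ≈ 4.6000)
(m*2)*(y(p(5, -3)) + q) = ((23/5)*2)*(-10 - 49/12) = (46/5)*(-169/12) = -3887/30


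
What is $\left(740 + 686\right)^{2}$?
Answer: $2033476$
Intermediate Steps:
$\left(740 + 686\right)^{2} = 1426^{2} = 2033476$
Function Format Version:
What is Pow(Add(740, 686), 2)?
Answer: 2033476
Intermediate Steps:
Pow(Add(740, 686), 2) = Pow(1426, 2) = 2033476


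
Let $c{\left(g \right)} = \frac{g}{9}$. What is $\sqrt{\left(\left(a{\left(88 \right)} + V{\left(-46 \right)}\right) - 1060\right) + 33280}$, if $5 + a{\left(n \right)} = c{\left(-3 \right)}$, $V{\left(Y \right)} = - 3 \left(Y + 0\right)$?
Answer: $\frac{\sqrt{291174}}{3} \approx 179.87$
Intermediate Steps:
$c{\left(g \right)} = \frac{g}{9}$ ($c{\left(g \right)} = g \frac{1}{9} = \frac{g}{9}$)
$V{\left(Y \right)} = - 3 Y$
$a{\left(n \right)} = - \frac{16}{3}$ ($a{\left(n \right)} = -5 + \frac{1}{9} \left(-3\right) = -5 - \frac{1}{3} = - \frac{16}{3}$)
$\sqrt{\left(\left(a{\left(88 \right)} + V{\left(-46 \right)}\right) - 1060\right) + 33280} = \sqrt{\left(\left(- \frac{16}{3} - -138\right) - 1060\right) + 33280} = \sqrt{\left(\left(- \frac{16}{3} + 138\right) - 1060\right) + 33280} = \sqrt{\left(\frac{398}{3} - 1060\right) + 33280} = \sqrt{- \frac{2782}{3} + 33280} = \sqrt{\frac{97058}{3}} = \frac{\sqrt{291174}}{3}$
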